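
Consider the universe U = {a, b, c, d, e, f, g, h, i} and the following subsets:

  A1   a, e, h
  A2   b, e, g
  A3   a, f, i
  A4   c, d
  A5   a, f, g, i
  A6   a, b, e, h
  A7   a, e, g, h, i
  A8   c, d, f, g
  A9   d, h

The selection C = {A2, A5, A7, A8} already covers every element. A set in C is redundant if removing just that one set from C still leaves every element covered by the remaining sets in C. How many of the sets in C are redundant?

1

Drop A2: b uncovered — not redundant.
Drop A5: the rest still cover every element — redundant.
Drop A7: h uncovered — not redundant.
Drop A8: c, d uncovered — not redundant.
1 redundant: A5.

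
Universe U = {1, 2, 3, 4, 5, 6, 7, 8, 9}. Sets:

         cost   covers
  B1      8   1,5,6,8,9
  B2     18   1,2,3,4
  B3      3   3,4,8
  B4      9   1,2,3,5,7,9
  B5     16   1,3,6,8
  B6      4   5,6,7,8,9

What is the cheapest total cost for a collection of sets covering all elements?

16

B3, B4, B6 cover every element at cost 3 + 9 + 4 = 16.
Any cover uses at least 2 sets; among all covering selections none totals below 16.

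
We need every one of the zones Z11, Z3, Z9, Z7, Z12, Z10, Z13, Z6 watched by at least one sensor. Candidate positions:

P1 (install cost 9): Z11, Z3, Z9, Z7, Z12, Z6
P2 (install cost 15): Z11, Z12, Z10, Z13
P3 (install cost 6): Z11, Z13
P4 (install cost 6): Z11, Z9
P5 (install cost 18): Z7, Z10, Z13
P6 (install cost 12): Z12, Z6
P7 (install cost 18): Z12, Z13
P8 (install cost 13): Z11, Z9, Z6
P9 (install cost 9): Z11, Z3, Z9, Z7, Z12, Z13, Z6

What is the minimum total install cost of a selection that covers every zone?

P1, P2 cover every zone at install cost 9 + 15 = 24.
Any cover uses at least 2 sensor positions; among all covering selections none totals below 24.

24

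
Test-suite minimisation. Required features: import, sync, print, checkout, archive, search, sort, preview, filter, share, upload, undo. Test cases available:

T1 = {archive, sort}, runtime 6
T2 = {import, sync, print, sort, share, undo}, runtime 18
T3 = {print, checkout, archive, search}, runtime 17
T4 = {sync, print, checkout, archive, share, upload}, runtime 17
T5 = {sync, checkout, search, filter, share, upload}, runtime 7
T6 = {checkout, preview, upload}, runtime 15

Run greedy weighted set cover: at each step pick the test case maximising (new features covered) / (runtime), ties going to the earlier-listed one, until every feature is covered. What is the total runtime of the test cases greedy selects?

Pick 1: T5 adds 6 new (sync, checkout, search, filter, share, upload) at runtime 7 (ratio 6/7).
Pick 2: T1 adds 2 new (archive, sort) at runtime 6 (ratio 2/6).
Pick 3: T2 adds 3 new (import, print, undo) at runtime 18 (ratio 3/18).
Pick 4: T6 adds 1 new (preview) at runtime 15 (ratio 1/15).
Greedy total runtime: 7 + 6 + 18 + 15 = 46.

46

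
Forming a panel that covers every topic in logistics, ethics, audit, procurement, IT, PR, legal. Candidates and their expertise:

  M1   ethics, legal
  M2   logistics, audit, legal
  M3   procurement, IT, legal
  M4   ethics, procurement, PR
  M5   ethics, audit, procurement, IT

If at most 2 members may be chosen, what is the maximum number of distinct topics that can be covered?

6

Choosing M2, M4 covers {logistics, ethics, audit, procurement, PR, legal} — 6 topics.
No choice of 2 members does better; here IT is left uncovered.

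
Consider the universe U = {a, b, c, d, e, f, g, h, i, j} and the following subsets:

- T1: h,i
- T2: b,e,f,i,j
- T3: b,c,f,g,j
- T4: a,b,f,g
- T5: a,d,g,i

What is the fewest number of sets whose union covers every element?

4

T1, T2, T3, T5 together cover {a, b, c, d, e, f, g, h, i, j} — every element.
No 3 of the 5 sets cover everything (all 10 triples fall short), so 4 is minimum.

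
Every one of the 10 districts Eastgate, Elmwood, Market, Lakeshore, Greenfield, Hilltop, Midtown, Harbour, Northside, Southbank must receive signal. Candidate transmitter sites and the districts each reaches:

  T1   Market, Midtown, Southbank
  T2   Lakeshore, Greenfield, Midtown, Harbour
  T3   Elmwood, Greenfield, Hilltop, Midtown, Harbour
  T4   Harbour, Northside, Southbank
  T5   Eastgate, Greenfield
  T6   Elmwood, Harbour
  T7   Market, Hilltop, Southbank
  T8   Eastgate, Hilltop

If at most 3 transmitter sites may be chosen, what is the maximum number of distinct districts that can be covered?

8

Choosing T1, T2, T3 covers {Elmwood, Market, Lakeshore, Greenfield, Hilltop, Midtown, Harbour, Southbank} — 8 districts.
No choice of 3 transmitter sites does better; here Eastgate, Northside are left uncovered.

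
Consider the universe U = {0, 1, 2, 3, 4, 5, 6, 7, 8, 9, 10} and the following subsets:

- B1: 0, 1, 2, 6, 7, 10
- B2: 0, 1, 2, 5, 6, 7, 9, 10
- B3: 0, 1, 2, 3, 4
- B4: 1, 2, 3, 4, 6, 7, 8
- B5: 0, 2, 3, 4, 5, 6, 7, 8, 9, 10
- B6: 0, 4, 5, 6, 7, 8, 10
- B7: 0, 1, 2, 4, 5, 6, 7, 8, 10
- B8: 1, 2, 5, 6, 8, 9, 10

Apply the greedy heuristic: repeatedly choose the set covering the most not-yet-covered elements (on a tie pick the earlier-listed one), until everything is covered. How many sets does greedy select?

Pick 1: B5 covers 10 new elements (0, 2, 3, 4, 5, 6, 7, 8, 9, 10).
Pick 2: B1 covers 1 new elements (1).
Greedy uses 2 sets.

2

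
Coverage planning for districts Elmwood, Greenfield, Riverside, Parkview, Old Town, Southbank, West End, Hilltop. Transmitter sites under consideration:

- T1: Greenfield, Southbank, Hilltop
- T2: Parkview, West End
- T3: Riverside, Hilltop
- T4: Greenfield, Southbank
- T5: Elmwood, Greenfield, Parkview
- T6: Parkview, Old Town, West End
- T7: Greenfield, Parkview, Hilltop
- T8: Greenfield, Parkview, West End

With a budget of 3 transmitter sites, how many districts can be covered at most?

7

Choosing T1, T3, T6 covers {Greenfield, Riverside, Parkview, Old Town, Southbank, West End, Hilltop} — 7 districts.
No choice of 3 transmitter sites does better; here Elmwood is left uncovered.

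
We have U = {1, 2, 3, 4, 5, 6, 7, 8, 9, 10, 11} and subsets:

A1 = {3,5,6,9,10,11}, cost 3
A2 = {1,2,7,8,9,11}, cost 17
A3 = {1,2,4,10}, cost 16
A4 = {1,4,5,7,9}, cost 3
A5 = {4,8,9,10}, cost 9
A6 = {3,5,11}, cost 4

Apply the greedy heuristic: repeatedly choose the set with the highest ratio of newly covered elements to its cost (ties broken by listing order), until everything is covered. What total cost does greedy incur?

Pick 1: A1 adds 6 new (3, 5, 6, 9, 10, 11) at cost 3 (ratio 6/3).
Pick 2: A4 adds 3 new (1, 4, 7) at cost 3 (ratio 3/3).
Pick 3: A2 adds 2 new (2, 8) at cost 17 (ratio 2/17).
Greedy total cost: 3 + 3 + 17 = 23.

23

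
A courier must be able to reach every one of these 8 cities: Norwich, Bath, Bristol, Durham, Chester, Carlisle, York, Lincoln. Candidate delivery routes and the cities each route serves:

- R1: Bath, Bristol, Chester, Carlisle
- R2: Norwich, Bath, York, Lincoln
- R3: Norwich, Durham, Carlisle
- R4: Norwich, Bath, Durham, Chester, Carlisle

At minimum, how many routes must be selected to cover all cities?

3

R1, R2, R3 together cover {Norwich, Bath, Bristol, Durham, Chester, Carlisle, York, Lincoln} — every city.
No 2 of the 4 routes cover everything (all 6 pairs fall short), so 3 is minimum.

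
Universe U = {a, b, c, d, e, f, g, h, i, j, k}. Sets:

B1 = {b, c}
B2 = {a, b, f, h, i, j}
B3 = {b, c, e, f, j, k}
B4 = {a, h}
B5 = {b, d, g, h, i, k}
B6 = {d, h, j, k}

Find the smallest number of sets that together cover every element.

3

B2, B3, B5 together cover {a, b, c, d, e, f, g, h, i, j, k} — every element.
No 2 of the 6 sets cover everything (all 15 pairs fall short), so 3 is minimum.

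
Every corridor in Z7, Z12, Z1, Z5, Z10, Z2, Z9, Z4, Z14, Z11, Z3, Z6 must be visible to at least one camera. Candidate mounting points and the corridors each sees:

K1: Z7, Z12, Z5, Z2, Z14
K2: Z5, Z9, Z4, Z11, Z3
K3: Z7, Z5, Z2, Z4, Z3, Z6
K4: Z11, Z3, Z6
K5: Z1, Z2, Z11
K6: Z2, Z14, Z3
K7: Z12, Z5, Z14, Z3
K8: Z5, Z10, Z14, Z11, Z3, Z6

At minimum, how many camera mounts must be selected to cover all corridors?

4

K1, K2, K5, K8 together cover {Z7, Z12, Z1, Z5, Z10, Z2, Z9, Z4, Z14, Z11, Z3, Z6} — every corridor.
No 3 of the 8 camera mounts cover everything (all 56 triples fall short), so 4 is minimum.
Greedy (largest uncovered first) would take K3, K8, K1, K2, K5 — 5 camera mounts — but 4 suffice.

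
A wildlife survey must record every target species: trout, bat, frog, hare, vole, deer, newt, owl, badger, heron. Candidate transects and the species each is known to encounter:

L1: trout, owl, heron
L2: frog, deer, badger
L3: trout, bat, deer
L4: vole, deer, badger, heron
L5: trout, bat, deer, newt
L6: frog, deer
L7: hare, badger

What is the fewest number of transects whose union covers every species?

L1, L2, L4, L5, L7 together cover {trout, bat, frog, hare, vole, deer, newt, owl, badger, heron} — every species.
No 4 of the 7 transects cover everything (all 35 size-4 selections fall short), so 5 is minimum.

5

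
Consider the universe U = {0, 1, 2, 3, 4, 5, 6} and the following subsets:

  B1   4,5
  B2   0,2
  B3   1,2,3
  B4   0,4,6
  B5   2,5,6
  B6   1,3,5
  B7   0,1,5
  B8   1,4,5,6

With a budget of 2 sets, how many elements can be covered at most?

Choosing B2, B8 covers {0, 1, 2, 4, 5, 6} — 6 elements.
No choice of 2 sets does better; here 3 is left uncovered.

6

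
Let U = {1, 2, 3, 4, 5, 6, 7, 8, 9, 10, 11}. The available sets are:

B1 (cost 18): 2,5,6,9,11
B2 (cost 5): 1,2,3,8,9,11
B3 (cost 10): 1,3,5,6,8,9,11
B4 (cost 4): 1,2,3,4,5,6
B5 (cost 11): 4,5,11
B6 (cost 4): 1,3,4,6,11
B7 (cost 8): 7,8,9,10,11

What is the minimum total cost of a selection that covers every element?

12

B4, B7 cover every element at cost 4 + 8 = 12.
Any cover uses at least 2 sets; among all covering selections none totals below 12.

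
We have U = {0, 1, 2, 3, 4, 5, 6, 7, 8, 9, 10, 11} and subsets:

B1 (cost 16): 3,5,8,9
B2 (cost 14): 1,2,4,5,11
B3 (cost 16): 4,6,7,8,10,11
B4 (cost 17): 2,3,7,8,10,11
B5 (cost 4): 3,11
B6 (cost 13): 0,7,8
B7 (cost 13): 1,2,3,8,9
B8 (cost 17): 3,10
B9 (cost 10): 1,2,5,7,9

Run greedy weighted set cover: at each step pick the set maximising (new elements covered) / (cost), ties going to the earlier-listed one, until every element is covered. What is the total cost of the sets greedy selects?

Pick 1: B5 adds 2 new (3, 11) at cost 4 (ratio 2/4).
Pick 2: B9 adds 5 new (1, 2, 5, 7, 9) at cost 10 (ratio 5/10).
Pick 3: B3 adds 4 new (4, 6, 8, 10) at cost 16 (ratio 4/16).
Pick 4: B6 adds 1 new (0) at cost 13 (ratio 1/13).
Greedy total cost: 4 + 10 + 16 + 13 = 43.

43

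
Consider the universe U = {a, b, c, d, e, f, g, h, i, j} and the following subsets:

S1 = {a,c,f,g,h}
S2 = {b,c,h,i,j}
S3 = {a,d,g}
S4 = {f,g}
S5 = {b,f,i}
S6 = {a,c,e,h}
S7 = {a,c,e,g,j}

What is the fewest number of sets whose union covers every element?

S1, S2, S3, S6 together cover {a, b, c, d, e, f, g, h, i, j} — every element.
No 3 of the 7 sets cover everything (all 35 triples fall short), so 4 is minimum.

4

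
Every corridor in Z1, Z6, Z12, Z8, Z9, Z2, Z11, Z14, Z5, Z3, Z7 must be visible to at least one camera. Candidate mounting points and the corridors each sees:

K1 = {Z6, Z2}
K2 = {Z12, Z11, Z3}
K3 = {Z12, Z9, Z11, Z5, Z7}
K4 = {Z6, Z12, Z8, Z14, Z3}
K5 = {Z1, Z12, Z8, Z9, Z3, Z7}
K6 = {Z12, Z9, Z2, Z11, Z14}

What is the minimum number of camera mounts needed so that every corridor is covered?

4

K1, K3, K4, K5 together cover {Z1, Z6, Z12, Z8, Z9, Z2, Z11, Z14, Z5, Z3, Z7} — every corridor.
No 3 of the 6 camera mounts cover everything (all 20 triples fall short), so 4 is minimum.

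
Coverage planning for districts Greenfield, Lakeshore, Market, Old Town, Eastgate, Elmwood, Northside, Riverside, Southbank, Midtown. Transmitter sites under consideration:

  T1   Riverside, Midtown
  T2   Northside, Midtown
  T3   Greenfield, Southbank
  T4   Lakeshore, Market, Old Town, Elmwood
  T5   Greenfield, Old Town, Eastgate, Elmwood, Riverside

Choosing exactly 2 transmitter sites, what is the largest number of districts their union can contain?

7

Choosing T2, T5 covers {Greenfield, Old Town, Eastgate, Elmwood, Northside, Riverside, Midtown} — 7 districts.
No choice of 2 transmitter sites does better; here Lakeshore, Market, Southbank are left uncovered.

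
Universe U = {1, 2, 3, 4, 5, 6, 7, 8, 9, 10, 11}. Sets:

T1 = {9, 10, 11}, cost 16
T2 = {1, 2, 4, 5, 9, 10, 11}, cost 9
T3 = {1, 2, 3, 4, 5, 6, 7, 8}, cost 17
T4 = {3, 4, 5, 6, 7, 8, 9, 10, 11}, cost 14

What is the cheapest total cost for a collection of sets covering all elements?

23

T2, T4 cover every element at cost 9 + 14 = 23.
Any cover uses at least 2 sets; among all covering selections none totals below 23.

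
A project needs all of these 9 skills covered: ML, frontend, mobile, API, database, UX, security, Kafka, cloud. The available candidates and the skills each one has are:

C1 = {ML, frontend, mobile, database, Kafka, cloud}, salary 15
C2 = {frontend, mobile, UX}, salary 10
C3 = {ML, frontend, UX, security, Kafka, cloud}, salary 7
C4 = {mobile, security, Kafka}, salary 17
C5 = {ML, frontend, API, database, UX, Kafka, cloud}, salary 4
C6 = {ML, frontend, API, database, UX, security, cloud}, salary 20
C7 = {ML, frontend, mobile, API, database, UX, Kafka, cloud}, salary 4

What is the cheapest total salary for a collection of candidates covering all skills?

11

C3, C7 cover every skill at salary 7 + 4 = 11.
Any cover uses at least 2 candidates; among all covering selections none totals below 11.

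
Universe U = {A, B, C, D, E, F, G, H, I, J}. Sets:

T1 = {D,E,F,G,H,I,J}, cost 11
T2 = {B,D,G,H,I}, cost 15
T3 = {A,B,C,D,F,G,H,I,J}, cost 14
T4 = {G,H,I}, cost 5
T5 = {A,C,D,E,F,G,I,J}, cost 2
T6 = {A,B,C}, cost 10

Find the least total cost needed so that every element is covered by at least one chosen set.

16

T3, T5 cover every element at cost 14 + 2 = 16.
Any cover uses at least 2 sets; among all covering selections none totals below 16.
Greedy by coverage-per-cost would pick T5, T4, T6 for 17 — worse than the optimum 16.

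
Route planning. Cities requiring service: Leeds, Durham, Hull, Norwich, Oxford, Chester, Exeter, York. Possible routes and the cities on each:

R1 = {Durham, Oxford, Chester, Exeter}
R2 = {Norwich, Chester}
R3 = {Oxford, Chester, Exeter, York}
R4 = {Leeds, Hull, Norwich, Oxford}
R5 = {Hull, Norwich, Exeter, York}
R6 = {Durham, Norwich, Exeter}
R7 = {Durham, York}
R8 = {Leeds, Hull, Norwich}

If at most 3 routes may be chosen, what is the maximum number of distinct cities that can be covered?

8

Choosing R1, R3, R4 covers {Leeds, Durham, Hull, Norwich, Oxford, Chester, Exeter, York} — 8 cities.
That is all 8 cities.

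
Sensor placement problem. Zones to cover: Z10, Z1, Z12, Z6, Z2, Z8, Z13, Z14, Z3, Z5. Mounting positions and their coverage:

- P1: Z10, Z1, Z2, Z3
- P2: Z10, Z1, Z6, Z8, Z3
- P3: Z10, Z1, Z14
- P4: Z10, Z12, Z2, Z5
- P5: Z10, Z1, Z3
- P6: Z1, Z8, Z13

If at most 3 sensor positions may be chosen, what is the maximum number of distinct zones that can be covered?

Choosing P2, P3, P4 covers {Z10, Z1, Z12, Z6, Z2, Z8, Z14, Z3, Z5} — 9 zones.
No choice of 3 sensor positions does better; here Z13 is left uncovered.

9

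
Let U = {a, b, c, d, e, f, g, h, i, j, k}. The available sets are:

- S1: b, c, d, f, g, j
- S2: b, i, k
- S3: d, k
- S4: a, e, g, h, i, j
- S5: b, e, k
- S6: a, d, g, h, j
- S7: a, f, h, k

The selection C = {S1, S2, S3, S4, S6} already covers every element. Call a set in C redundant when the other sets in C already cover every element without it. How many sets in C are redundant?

Drop S1: c, f uncovered — not redundant.
Drop S2: the rest still cover every element — redundant.
Drop S3: the rest still cover every element — redundant.
Drop S4: e uncovered — not redundant.
Drop S6: the rest still cover every element — redundant.
3 redundant: S2, S3, S6.

3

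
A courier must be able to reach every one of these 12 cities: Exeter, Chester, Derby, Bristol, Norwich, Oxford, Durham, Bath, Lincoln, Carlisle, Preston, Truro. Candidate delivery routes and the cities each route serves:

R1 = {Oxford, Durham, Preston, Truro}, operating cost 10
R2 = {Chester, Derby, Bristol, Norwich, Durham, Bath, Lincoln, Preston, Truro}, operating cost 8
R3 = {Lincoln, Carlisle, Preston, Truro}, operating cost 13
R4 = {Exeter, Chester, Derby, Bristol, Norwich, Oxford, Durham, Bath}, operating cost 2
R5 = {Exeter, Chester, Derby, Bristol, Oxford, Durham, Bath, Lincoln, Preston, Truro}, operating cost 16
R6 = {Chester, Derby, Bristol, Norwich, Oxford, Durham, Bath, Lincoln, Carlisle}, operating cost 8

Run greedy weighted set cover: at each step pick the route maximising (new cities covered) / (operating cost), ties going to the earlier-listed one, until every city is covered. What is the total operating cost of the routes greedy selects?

18

Pick 1: R4 adds 8 new (Exeter, Chester, Derby, Bristol, Norwich, Oxford, Durham, Bath) at operating cost 2 (ratio 8/2).
Pick 2: R2 adds 3 new (Lincoln, Preston, Truro) at operating cost 8 (ratio 3/8).
Pick 3: R6 adds 1 new (Carlisle) at operating cost 8 (ratio 1/8).
Greedy total operating cost: 2 + 8 + 8 = 18. (The true optimum is 15, so greedy overshoots here.)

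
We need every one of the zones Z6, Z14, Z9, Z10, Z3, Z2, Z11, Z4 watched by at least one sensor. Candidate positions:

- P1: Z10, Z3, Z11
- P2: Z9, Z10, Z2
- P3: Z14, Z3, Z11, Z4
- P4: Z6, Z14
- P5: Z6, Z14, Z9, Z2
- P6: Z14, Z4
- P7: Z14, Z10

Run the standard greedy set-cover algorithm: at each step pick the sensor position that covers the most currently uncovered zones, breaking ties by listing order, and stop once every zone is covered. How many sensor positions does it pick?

3

Pick 1: P3 covers 4 new zones (Z14, Z3, Z11, Z4).
Pick 2: P2 covers 3 new zones (Z9, Z10, Z2).
Pick 3: P4 covers 1 new zones (Z6).
Greedy uses 3 sensor positions.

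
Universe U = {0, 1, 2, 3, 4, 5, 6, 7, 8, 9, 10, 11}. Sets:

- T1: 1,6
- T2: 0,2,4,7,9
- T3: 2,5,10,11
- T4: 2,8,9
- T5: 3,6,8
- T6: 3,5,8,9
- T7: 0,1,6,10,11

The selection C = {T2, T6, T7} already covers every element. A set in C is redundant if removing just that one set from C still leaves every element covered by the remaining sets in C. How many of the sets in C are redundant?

0

Drop T2: 2, 4, 7 uncovered — not redundant.
Drop T6: 3, 5, 8 uncovered — not redundant.
Drop T7: 1, 6, 10, 11 uncovered — not redundant.
None of the sets in C is redundant.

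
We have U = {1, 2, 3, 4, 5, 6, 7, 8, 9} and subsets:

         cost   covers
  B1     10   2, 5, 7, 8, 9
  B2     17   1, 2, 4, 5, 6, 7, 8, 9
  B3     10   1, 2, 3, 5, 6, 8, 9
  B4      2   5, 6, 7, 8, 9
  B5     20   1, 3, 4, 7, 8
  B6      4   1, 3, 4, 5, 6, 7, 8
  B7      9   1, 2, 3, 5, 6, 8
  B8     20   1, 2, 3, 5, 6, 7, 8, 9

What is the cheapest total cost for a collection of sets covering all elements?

14

B1, B6 cover every element at cost 10 + 4 = 14.
Any cover uses at least 2 sets; among all covering selections none totals below 14.
Greedy by coverage-per-cost would pick B4, B6, B7 for 15 — worse than the optimum 14.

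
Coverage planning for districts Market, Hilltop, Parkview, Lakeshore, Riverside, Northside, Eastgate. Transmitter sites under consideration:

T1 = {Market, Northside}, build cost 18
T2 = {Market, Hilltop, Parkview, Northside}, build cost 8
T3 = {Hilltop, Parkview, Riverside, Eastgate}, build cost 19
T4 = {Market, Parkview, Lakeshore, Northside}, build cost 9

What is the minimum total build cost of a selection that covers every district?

T3, T4 cover every district at build cost 19 + 9 = 28.
Any cover uses at least 2 transmitter sites; among all covering selections none totals below 28.
Greedy by coverage-per-build cost would pick T2, T4, T3 for 36 — worse than the optimum 28.

28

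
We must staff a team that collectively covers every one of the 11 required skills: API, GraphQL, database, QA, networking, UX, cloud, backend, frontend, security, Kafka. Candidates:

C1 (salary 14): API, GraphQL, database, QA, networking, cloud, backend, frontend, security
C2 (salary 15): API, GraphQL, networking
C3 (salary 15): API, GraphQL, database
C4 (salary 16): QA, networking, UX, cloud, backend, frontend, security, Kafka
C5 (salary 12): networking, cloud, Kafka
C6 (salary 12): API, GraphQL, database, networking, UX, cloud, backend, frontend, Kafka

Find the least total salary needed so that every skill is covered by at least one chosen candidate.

C1, C6 cover every skill at salary 14 + 12 = 26.
Any cover uses at least 2 candidates; among all covering selections none totals below 26.

26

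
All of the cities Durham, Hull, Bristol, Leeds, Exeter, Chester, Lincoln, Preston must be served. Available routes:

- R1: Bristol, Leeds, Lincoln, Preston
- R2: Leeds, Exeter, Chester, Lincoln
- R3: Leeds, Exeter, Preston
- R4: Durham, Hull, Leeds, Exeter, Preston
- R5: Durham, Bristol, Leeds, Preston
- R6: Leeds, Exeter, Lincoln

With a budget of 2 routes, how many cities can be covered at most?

Choosing R1, R4 covers {Durham, Hull, Bristol, Leeds, Exeter, Lincoln, Preston} — 7 cities.
No choice of 2 routes does better; here Chester is left uncovered.

7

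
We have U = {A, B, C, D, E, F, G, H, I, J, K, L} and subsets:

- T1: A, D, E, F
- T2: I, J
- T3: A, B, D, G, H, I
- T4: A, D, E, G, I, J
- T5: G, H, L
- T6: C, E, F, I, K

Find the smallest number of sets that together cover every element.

4

T2, T3, T5, T6 together cover {A, B, C, D, E, F, G, H, I, J, K, L} — every element.
No 3 of the 6 sets cover everything (all 20 triples fall short), so 4 is minimum.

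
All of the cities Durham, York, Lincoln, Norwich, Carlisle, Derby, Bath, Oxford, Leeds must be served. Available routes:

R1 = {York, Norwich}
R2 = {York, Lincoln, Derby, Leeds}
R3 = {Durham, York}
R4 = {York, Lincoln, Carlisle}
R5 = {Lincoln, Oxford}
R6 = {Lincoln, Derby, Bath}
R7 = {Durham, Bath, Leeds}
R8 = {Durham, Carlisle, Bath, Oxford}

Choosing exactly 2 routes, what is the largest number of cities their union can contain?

Choosing R2, R8 covers {Durham, York, Lincoln, Carlisle, Derby, Bath, Oxford, Leeds} — 8 cities.
No choice of 2 routes does better; here Norwich is left uncovered.

8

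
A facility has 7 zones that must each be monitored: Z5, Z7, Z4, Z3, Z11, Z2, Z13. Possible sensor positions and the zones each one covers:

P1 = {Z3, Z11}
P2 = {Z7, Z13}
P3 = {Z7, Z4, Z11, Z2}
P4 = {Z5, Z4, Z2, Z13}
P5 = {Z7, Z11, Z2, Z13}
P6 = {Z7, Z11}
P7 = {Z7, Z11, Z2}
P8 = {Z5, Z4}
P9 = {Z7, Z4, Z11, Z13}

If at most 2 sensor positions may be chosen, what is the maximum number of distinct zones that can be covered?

Choosing P1, P4 covers {Z5, Z4, Z3, Z11, Z2, Z13} — 6 zones.
No choice of 2 sensor positions does better; here Z7 is left uncovered.

6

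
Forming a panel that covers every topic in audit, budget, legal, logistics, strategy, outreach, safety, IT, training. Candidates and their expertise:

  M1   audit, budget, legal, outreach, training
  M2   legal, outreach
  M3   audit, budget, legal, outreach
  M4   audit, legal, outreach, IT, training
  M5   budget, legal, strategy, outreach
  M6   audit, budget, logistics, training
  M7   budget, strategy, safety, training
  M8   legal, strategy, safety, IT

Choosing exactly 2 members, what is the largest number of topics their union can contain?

8

Choosing M1, M8 covers {audit, budget, legal, strategy, outreach, safety, IT, training} — 8 topics.
No choice of 2 members does better; here logistics is left uncovered.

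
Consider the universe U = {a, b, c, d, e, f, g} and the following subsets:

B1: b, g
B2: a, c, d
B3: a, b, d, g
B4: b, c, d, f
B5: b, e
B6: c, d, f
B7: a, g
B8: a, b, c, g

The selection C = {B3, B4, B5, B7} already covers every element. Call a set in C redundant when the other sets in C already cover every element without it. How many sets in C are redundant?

2

Drop B3: the rest still cover every element — redundant.
Drop B4: c, f uncovered — not redundant.
Drop B5: e uncovered — not redundant.
Drop B7: the rest still cover every element — redundant.
2 redundant: B3, B7.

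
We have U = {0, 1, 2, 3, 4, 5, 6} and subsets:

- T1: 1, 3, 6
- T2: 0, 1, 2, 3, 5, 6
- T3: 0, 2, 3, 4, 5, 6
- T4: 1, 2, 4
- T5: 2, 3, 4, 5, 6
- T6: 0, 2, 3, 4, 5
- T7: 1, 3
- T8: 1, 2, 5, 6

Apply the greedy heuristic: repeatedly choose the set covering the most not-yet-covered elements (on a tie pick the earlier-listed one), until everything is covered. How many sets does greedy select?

Pick 1: T2 covers 6 new elements (0, 1, 2, 3, 5, 6).
Pick 2: T3 covers 1 new elements (4).
Greedy uses 2 sets.

2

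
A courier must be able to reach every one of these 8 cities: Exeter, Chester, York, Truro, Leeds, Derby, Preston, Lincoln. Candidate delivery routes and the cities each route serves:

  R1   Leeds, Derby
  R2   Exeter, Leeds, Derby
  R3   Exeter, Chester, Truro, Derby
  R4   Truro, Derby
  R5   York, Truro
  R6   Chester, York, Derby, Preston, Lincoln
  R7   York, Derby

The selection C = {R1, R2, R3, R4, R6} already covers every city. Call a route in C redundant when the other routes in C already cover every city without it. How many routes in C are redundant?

4

Drop R1: the rest still cover every city — redundant.
Drop R2: the rest still cover every city — redundant.
Drop R3: the rest still cover every city — redundant.
Drop R4: the rest still cover every city — redundant.
Drop R6: York, Preston, Lincoln uncovered — not redundant.
4 redundant: R1, R2, R3, R4.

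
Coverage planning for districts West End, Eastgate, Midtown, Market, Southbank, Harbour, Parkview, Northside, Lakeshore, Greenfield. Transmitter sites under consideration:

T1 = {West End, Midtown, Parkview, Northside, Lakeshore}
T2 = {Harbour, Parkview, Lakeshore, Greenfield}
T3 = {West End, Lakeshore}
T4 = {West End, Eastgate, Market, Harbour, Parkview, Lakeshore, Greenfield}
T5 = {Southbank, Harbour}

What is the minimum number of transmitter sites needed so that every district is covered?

3

T1, T4, T5 together cover {West End, Eastgate, Midtown, Market, Southbank, Harbour, Parkview, Northside, Lakeshore, Greenfield} — every district.
No 2 of the 5 transmitter sites cover everything (all 10 pairs fall short), so 3 is minimum.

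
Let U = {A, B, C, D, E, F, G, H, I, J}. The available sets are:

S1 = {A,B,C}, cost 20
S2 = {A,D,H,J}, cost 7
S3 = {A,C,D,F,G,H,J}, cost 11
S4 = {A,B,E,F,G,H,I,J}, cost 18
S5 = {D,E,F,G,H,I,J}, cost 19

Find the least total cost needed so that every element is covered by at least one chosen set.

29

S3, S4 cover every element at cost 11 + 18 = 29.
Any cover uses at least 2 sets; among all covering selections none totals below 29.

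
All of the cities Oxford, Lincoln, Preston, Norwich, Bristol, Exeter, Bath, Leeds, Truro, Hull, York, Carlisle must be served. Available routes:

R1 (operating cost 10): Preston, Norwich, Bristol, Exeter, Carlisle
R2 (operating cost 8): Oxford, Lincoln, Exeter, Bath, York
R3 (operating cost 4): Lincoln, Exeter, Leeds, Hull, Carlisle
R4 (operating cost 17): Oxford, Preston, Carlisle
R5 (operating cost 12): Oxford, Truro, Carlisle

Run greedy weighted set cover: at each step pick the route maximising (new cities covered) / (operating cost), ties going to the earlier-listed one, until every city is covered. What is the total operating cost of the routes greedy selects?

Pick 1: R3 adds 5 new (Lincoln, Exeter, Leeds, Hull, Carlisle) at operating cost 4 (ratio 5/4).
Pick 2: R2 adds 3 new (Oxford, Bath, York) at operating cost 8 (ratio 3/8).
Pick 3: R1 adds 3 new (Preston, Norwich, Bristol) at operating cost 10 (ratio 3/10).
Pick 4: R5 adds 1 new (Truro) at operating cost 12 (ratio 1/12).
Greedy total operating cost: 4 + 8 + 10 + 12 = 34.

34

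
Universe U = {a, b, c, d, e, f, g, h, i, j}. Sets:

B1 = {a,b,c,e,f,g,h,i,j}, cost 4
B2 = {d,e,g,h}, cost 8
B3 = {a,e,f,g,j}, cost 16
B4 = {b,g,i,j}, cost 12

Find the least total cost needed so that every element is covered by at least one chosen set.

B1, B2 cover every element at cost 4 + 8 = 12.
Any cover uses at least 2 sets; among all covering selections none totals below 12.

12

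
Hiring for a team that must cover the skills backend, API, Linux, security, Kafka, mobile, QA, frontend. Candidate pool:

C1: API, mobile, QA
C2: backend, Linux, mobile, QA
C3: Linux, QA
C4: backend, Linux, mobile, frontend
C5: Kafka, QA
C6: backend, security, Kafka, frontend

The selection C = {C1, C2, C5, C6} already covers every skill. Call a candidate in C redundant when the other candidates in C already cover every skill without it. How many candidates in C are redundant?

1

Drop C1: API uncovered — not redundant.
Drop C2: Linux uncovered — not redundant.
Drop C5: the rest still cover every skill — redundant.
Drop C6: security, frontend uncovered — not redundant.
1 redundant: C5.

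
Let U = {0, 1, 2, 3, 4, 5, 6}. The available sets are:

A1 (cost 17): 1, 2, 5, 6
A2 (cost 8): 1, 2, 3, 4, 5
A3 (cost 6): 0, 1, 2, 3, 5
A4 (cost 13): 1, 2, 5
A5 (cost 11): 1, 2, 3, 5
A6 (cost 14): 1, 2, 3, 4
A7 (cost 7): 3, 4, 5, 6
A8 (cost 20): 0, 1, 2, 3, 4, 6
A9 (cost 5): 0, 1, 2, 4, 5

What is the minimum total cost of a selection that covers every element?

A7, A9 cover every element at cost 7 + 5 = 12.
Any cover uses at least 2 sets; among all covering selections none totals below 12.

12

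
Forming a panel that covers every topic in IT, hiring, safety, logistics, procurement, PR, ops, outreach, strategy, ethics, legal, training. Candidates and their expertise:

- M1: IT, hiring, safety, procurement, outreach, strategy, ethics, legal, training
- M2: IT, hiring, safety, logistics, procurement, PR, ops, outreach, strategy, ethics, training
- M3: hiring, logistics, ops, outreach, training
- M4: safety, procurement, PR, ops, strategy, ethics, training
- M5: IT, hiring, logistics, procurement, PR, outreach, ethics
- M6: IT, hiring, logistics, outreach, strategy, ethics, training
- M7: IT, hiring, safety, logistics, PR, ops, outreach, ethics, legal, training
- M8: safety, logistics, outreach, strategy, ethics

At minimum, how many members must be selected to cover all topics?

M1, M2 together cover {IT, hiring, safety, logistics, procurement, PR, ops, outreach, strategy, ethics, legal, training} — every topic.
No single member contains all 12 topics, so 2 is optimal.

2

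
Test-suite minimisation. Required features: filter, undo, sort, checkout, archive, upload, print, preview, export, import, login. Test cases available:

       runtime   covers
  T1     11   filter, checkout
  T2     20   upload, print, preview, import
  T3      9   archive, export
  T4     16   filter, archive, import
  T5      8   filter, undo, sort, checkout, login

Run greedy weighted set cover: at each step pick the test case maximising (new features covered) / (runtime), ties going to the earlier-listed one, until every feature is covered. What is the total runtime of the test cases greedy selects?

37

Pick 1: T5 adds 5 new (filter, undo, sort, checkout, login) at runtime 8 (ratio 5/8).
Pick 2: T3 adds 2 new (archive, export) at runtime 9 (ratio 2/9).
Pick 3: T2 adds 4 new (upload, print, preview, import) at runtime 20 (ratio 4/20).
Greedy total runtime: 8 + 9 + 20 = 37.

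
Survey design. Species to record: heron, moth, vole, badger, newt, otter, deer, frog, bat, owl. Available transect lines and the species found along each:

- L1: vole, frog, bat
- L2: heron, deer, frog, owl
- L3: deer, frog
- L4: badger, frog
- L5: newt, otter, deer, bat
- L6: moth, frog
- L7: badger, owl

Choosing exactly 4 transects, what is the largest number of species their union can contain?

Choosing L1, L2, L4, L5 covers {heron, vole, badger, newt, otter, deer, frog, bat, owl} — 9 species.
No choice of 4 transects does better; here moth is left uncovered.

9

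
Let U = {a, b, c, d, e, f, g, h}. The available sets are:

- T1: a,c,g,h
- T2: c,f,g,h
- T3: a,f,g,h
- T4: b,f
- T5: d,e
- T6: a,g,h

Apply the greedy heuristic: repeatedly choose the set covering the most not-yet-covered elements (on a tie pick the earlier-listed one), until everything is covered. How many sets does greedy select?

Pick 1: T1 covers 4 new elements (a, c, g, h).
Pick 2: T4 covers 2 new elements (b, f).
Pick 3: T5 covers 2 new elements (d, e).
Greedy uses 3 sets.

3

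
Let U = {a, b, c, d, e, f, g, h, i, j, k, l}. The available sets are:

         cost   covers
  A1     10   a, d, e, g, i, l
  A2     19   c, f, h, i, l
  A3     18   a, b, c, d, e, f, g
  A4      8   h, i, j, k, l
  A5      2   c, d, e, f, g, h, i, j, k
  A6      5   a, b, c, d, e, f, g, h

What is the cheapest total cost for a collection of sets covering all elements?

A4, A6 cover every element at cost 8 + 5 = 13.
Any cover uses at least 2 sets; among all covering selections none totals below 13.
Greedy by coverage-per-cost would pick A5, A6, A4 for 15 — worse than the optimum 13.

13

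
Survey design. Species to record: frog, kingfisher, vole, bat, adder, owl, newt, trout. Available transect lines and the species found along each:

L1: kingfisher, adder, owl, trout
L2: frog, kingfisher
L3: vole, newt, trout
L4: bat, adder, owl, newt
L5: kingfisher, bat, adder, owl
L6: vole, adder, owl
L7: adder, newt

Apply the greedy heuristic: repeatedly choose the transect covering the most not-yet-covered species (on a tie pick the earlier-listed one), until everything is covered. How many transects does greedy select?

4

Pick 1: L1 covers 4 new species (kingfisher, adder, owl, trout).
Pick 2: L3 covers 2 new species (vole, newt).
Pick 3: L2 covers 1 new species (frog).
Pick 4: L4 covers 1 new species (bat).
Greedy uses 4 transects. (The true minimum is 3.)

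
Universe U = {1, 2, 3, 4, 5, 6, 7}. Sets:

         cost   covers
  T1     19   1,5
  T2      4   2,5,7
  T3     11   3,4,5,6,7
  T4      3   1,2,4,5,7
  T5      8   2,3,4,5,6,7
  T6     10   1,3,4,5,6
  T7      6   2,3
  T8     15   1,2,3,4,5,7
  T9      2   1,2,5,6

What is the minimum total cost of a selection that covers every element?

T5, T9 cover every element at cost 8 + 2 = 10.
Any cover uses at least 2 sets; among all covering selections none totals below 10.

10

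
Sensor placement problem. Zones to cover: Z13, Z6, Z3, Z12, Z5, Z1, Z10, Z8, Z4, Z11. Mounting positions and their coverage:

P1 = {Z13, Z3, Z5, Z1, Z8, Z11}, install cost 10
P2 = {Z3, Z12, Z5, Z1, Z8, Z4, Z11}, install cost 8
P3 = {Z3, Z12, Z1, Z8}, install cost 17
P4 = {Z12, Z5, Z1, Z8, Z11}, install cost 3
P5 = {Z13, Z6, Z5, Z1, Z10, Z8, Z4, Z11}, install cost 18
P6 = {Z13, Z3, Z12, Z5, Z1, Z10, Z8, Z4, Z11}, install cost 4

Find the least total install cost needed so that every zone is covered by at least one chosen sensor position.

P5, P6 cover every zone at install cost 18 + 4 = 22.
Any cover uses at least 2 sensor positions; among all covering selections none totals below 22.

22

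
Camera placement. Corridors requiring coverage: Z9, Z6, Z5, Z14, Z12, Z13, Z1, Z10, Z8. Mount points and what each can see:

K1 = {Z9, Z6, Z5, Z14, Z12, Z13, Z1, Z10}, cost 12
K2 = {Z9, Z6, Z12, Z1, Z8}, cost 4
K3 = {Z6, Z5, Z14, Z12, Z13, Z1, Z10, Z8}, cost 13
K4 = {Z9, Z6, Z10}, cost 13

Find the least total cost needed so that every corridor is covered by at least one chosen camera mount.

K1, K2 cover every corridor at cost 12 + 4 = 16.
Any cover uses at least 2 camera mounts; among all covering selections none totals below 16.

16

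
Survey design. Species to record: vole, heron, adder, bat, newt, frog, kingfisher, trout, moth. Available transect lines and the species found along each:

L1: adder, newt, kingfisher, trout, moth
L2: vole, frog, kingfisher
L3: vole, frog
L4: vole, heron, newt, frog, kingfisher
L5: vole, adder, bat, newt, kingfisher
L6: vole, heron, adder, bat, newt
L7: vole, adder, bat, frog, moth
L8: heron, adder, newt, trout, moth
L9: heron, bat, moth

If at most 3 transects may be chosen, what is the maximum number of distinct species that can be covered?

9

Choosing L1, L2, L6 covers {vole, heron, adder, bat, newt, frog, kingfisher, trout, moth} — 9 species.
That is all 9 species.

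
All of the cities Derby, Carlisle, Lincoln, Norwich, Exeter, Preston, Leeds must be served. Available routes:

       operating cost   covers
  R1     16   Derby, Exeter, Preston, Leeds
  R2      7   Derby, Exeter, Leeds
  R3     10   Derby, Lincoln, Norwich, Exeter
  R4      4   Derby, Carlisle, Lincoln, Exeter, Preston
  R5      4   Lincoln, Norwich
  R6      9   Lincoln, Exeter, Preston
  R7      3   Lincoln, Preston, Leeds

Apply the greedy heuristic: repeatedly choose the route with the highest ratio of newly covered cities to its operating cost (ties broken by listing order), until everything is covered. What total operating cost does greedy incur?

11

Pick 1: R4 adds 5 new (Derby, Carlisle, Lincoln, Exeter, Preston) at operating cost 4 (ratio 5/4).
Pick 2: R7 adds 1 new (Leeds) at operating cost 3 (ratio 1/3).
Pick 3: R5 adds 1 new (Norwich) at operating cost 4 (ratio 1/4).
Greedy total operating cost: 4 + 3 + 4 = 11.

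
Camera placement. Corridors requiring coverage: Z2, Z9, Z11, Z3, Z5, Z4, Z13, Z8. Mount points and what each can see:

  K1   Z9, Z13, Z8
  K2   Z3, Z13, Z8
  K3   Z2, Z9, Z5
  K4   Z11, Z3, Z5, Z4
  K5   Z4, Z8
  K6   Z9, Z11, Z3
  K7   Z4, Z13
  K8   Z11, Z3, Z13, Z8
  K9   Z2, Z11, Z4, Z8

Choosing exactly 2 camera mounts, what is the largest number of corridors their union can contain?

Choosing K1, K4 covers {Z9, Z11, Z3, Z5, Z4, Z13, Z8} — 7 corridors.
No choice of 2 camera mounts does better; here Z2 is left uncovered.

7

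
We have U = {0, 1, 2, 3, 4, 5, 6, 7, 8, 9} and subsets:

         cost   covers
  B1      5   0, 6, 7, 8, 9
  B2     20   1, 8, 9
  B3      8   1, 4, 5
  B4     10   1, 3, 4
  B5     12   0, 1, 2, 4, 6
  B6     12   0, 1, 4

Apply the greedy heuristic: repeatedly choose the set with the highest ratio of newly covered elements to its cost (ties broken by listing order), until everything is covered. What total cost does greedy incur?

Pick 1: B1 adds 5 new (0, 6, 7, 8, 9) at cost 5 (ratio 5/5).
Pick 2: B3 adds 3 new (1, 4, 5) at cost 8 (ratio 3/8).
Pick 3: B4 adds 1 new (3) at cost 10 (ratio 1/10).
Pick 4: B5 adds 1 new (2) at cost 12 (ratio 1/12).
Greedy total cost: 5 + 8 + 10 + 12 = 35.

35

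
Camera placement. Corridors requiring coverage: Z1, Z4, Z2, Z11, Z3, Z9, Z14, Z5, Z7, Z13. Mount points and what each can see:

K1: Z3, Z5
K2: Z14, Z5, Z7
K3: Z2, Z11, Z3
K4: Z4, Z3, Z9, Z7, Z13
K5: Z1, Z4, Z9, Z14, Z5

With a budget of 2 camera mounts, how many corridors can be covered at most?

Choosing K3, K5 covers {Z1, Z4, Z2, Z11, Z3, Z9, Z14, Z5} — 8 corridors.
No choice of 2 camera mounts does better; here Z7, Z13 are left uncovered.

8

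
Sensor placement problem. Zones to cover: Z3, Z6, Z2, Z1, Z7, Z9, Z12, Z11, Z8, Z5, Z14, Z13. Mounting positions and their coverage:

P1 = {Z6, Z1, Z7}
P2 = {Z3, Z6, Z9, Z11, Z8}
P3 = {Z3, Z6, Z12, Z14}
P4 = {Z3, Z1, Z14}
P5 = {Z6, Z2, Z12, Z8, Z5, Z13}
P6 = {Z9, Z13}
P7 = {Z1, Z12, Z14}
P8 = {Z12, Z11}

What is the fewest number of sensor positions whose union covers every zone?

4

P1, P2, P3, P5 together cover {Z3, Z6, Z2, Z1, Z7, Z9, Z12, Z11, Z8, Z5, Z14, Z13} — every zone.
No 3 of the 8 sensor positions cover everything (all 56 triples fall short), so 4 is minimum.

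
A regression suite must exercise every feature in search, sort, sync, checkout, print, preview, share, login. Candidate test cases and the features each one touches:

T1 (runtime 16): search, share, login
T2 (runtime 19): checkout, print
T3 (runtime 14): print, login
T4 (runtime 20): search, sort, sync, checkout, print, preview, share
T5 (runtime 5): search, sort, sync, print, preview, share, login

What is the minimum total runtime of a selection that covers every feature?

T2, T5 cover every feature at runtime 19 + 5 = 24.
Any cover uses at least 2 test cases; among all covering selections none totals below 24.

24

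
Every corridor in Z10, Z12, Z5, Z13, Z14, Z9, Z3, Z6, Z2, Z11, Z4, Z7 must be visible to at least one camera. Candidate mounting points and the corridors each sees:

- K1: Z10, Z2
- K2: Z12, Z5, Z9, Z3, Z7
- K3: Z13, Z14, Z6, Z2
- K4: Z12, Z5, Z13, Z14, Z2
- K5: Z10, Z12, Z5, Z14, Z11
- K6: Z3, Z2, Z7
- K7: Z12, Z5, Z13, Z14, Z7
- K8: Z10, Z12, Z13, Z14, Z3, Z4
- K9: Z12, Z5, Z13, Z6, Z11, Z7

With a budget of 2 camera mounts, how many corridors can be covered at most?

Choosing K8, K9 covers {Z10, Z12, Z5, Z13, Z14, Z3, Z6, Z11, Z4, Z7} — 10 corridors.
No choice of 2 camera mounts does better; here Z9, Z2 are left uncovered.

10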